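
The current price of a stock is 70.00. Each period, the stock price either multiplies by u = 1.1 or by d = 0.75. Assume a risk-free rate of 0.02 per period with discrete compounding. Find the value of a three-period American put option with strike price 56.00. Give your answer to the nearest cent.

Risk-neutral probability p = (1 + 0.02 − 0.75)/(1.1 − 0.75) = 0.2700/0.3500 = 0.7714
Terminal stock prices: S_uuu = 93.17, S_uud = 63.53, S_udd = 43.31, S_ddd = 29.53
Terminal payoffs (K − S): max(-37.17, 0) = 0, max(-7.525, 0) = 0, max(12.69, 0) = 12.69, max(26.47, 0) = 26.47
Node uu (S = 84.7): continuation = 1/1.02·[0.7714·0.0000 + 0.2286·0.0000] = 0.0000; exercise value = 0.0000 ≤ continuation, so V_uu = 0.0000
Node ud (S = 57.75): continuation = 1/1.02·[0.7714·0.0000 + 0.2286·12.6875] = 2.8431; exercise value = 0.0000 ≤ continuation, so V_ud = 2.8431
Node dd (S = 39.38): continuation = 1/1.02·[0.7714·12.6875 + 0.2286·26.4688] = 15.5270; exercise value = 16.6250 > continuation, so V_dd = 16.6250 (exercise)
Node u (S = 77): continuation = 1/1.02·[0.7714·0.0000 + 0.2286·2.8431] = 0.6371; exercise value = 0.0000 ≤ continuation, so V_u = 0.6371
Node d (S = 52.5): continuation = 1/1.02·[0.7714·2.8431 + 0.2286·16.6250] = 5.8758; exercise value = 3.5000 ≤ continuation, so V_d = 5.8758
Node 0 (S = 70): continuation = 1/1.02·[0.7714·0.6371 + 0.2286·5.8758] = 1.7986; exercise value = 0.0000 ≤ continuation, so V_0 = 1.7986

1.80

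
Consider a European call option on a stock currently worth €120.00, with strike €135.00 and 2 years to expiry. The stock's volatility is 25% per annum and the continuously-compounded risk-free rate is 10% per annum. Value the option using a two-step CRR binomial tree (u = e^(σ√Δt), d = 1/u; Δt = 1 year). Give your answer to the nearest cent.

CRR parameters: u = e^(σ√Δt) = e^(0.25·√1) = 1.2840, d = 1/u = 0.7788
Per-period rate: rΔt = 0.1·1 = 0.1, so R = e^0.1 = 1.1052
Risk-neutral probability p = (e^0.1 − 0.7788)/(1.2840 − 0.7788) = 0.3264/0.5052 = 0.6460
Terminal stock prices: S_uu = 197.8, S_ud = 120, S_dd = 72.78
Terminal payoffs (S − K): max(62.85, 0) = 62.85, max(-15, 0) = 0, max(-62.22, 0) = 0
Node u (S = 154.1): V_u = e^(−0.1)·[0.6460·62.8466 + 0.3540·0.0000] = 36.7348
Node d (S = 93.46): V_d = e^(−0.1)·[0.6460·0.0000 + 0.3540·0.0000] = 0.0000
Node 0 (S = 120): V_0 = e^(−0.1)·[0.6460·36.7348 + 0.3540·0.0000] = 21.4721

€21.47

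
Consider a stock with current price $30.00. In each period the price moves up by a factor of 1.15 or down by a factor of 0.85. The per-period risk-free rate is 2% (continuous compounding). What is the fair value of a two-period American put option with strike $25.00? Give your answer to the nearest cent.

$0.60

Risk-neutral probability p = (e^0.02 − 0.85)/(1.15 − 0.85) = 0.1702/0.3000 = 0.5673
Terminal stock prices: S_uu = 39.67, S_ud = 29.32, S_dd = 21.67
Terminal payoffs (K − S): max(-14.67, 0) = 0, max(-4.325, 0) = 0, max(3.325, 0) = 3.325
Node u (S = 34.5): continuation = e^(−0.02)·[0.5673·0.0000 + 0.4327·0.0000] = 0.0000; exercise value = 0.0000 ≤ continuation, so V_u = 0.0000
Node d (S = 25.5): continuation = e^(−0.02)·[0.5673·0.0000 + 0.4327·3.3250] = 1.4101; exercise value = 0.0000 ≤ continuation, so V_d = 1.4101
Node 0 (S = 30): continuation = e^(−0.02)·[0.5673·0.0000 + 0.4327·1.4101] = 0.5980; exercise value = 0.0000 ≤ continuation, so V_0 = 0.5980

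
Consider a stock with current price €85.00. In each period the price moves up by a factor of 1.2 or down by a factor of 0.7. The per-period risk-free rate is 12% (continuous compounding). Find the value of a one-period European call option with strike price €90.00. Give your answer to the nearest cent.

Risk-neutral probability p = (e^0.12 − 0.7)/(1.2 − 0.7) = 0.4275/0.5000 = 0.8550
Terminal stock prices: S_u = 102, S_d = 59.5
Terminal payoffs (S − K): max(12, 0) = 12, max(-30.5, 0) = 0
Node 0 (S = 85): V_0 = e^(−0.12)·[0.8550·12.0000 + 0.1450·0.0000] = 9.0997

€9.10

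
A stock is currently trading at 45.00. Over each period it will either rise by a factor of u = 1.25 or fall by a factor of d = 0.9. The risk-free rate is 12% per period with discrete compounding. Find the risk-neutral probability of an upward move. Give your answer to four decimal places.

p = 0.6286

Risk-neutral probability p = (1 + 0.12 − 0.9)/(1.25 − 0.9) = 0.2200/0.3500 = 0.6286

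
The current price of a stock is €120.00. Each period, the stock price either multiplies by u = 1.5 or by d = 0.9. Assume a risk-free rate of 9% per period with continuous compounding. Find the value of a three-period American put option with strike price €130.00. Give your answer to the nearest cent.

Risk-neutral probability p = (e^0.09 − 0.9)/(1.5 − 0.9) = 0.1942/0.6000 = 0.3236
Terminal stock prices: S_uuu = 405, S_uud = 243, S_udd = 145.8, S_ddd = 87.48
Terminal payoffs (K − S): max(-275, 0) = 0, max(-113, 0) = 0, max(-15.8, 0) = 0, max(42.52, 0) = 42.52
Node uu (S = 270): continuation = e^(−0.09)·[0.3236·0.0000 + 0.6764·0.0000] = 0.0000; exercise value = 0.0000 ≤ continuation, so V_uu = 0.0000
Node ud (S = 162): continuation = e^(−0.09)·[0.3236·0.0000 + 0.6764·0.0000] = 0.0000; exercise value = 0.0000 ≤ continuation, so V_ud = 0.0000
Node dd (S = 97.2): continuation = e^(−0.09)·[0.3236·0.0000 + 0.6764·42.5200] = 26.2842; exercise value = 32.8000 > continuation, so V_dd = 32.8000 (exercise)
Node u (S = 180): continuation = e^(−0.09)·[0.3236·0.0000 + 0.6764·0.0000] = 0.0000; exercise value = 0.0000 ≤ continuation, so V_u = 0.0000
Node d (S = 108): continuation = e^(−0.09)·[0.3236·0.0000 + 0.6764·32.8000] = 20.2757; exercise value = 22.0000 > continuation, so V_d = 22.0000 (exercise)
Node 0 (S = 120): continuation = e^(−0.09)·[0.3236·0.0000 + 0.6764·22.0000] = 13.5995; exercise value = 10.0000 ≤ continuation, so V_0 = 13.5995

€13.60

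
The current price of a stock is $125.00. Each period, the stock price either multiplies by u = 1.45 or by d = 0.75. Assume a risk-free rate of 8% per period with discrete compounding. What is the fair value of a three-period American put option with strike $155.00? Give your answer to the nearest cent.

$35.52

Risk-neutral probability p = (1 + 0.08 − 0.75)/(1.45 − 0.75) = 0.3300/0.7000 = 0.4714
Terminal stock prices: S_uuu = 381.1, S_uud = 197.1, S_udd = 102, S_ddd = 52.73
Terminal payoffs (K − S): max(-226.1, 0) = 0, max(-42.11, 0) = 0, max(53.05, 0) = 53.05, max(102.3, 0) = 102.3
Node uu (S = 262.8): continuation = 1/1.08·[0.4714·0.0000 + 0.5286·0.0000] = 0.0000; exercise value = 0.0000 ≤ continuation, so V_uu = 0.0000
Node ud (S = 135.9): continuation = 1/1.08·[0.4714·0.0000 + 0.5286·53.0469] = 25.9621; exercise value = 19.0625 ≤ continuation, so V_ud = 25.9621
Node dd (S = 70.31): continuation = 1/1.08·[0.4714·53.0469 + 0.5286·102.2656] = 73.2060; exercise value = 84.6875 > continuation, so V_dd = 84.6875 (exercise)
Node u (S = 181.2): continuation = 1/1.08·[0.4714·0.0000 + 0.5286·25.9621] = 12.7063; exercise value = 0.0000 ≤ continuation, so V_u = 12.7063
Node d (S = 93.75): continuation = 1/1.08·[0.4714·25.9621 + 0.5286·84.6875] = 52.7802; exercise value = 61.2500 > continuation, so V_d = 61.2500 (exercise)
Node 0 (S = 125): continuation = 1/1.08·[0.4714·12.7063 + 0.5286·61.2500] = 35.5233; exercise value = 30.0000 ≤ continuation, so V_0 = 35.5233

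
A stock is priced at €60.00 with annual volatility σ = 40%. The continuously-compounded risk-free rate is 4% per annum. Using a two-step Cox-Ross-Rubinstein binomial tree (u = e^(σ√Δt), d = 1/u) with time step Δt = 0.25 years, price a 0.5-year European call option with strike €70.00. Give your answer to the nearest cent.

€4.32

CRR parameters: u = e^(σ√Δt) = e^(0.4·√0.25) = 1.2214, d = 1/u = 0.8187
Per-period rate: rΔt = 0.04·0.25 = 0.01, so R = e^0.01 = 1.0101
Risk-neutral probability p = (e^0.01 − 0.8187)/(1.2214 − 0.8187) = 0.1913/0.4027 = 0.4751
Terminal stock prices: S_uu = 89.51, S_ud = 60, S_dd = 40.22
Terminal payoffs (S − K): max(19.51, 0) = 19.51, max(-10, 0) = 0, max(-29.78, 0) = 0
Node u (S = 73.28): V_u = e^(−0.01)·[0.4751·19.5095 + 0.5249·0.0000] = 9.1772
Node d (S = 49.12): V_d = e^(−0.01)·[0.4751·0.0000 + 0.5249·0.0000] = 0.0000
Node 0 (S = 60): V_0 = e^(−0.01)·[0.4751·9.1772 + 0.5249·0.0000] = 4.3169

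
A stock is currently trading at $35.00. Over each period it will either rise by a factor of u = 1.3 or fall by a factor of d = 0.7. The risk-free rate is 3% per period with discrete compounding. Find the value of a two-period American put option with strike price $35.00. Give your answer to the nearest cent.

Risk-neutral probability p = (1 + 0.03 − 0.7)/(1.3 − 0.7) = 0.3300/0.6000 = 0.5500
Terminal stock prices: S_uu = 59.15, S_ud = 31.85, S_dd = 17.15
Terminal payoffs (K − S): max(-24.15, 0) = 0, max(3.15, 0) = 3.15, max(17.85, 0) = 17.85
Node u (S = 45.5): continuation = 1/1.03·[0.5500·0.0000 + 0.4500·3.1500] = 1.3762; exercise value = 0.0000 ≤ continuation, so V_u = 1.3762
Node d (S = 24.5): continuation = 1/1.03·[0.5500·3.1500 + 0.4500·17.8500] = 9.4806; exercise value = 10.5000 > continuation, so V_d = 10.5000 (exercise)
Node 0 (S = 35): continuation = 1/1.03·[0.5500·1.3762 + 0.4500·10.5000] = 5.3222; exercise value = 0.0000 ≤ continuation, so V_0 = 5.3222

$5.32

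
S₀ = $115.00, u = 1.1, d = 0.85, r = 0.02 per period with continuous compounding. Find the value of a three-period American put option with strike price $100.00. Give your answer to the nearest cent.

Risk-neutral probability p = (e^0.02 − 0.85)/(1.1 − 0.85) = 0.1702/0.2500 = 0.6808
Terminal stock prices: S_uuu = 153.1, S_uud = 118.3, S_udd = 91.4, S_ddd = 70.62
Terminal payoffs (K − S): max(-53.07, 0) = 0, max(-18.28, 0) = 0, max(8.604, 0) = 8.604, max(29.38, 0) = 29.38
Node uu (S = 139.2): continuation = e^(−0.02)·[0.6808·0.0000 + 0.3192·0.0000] = 0.0000; exercise value = 0.0000 ≤ continuation, so V_uu = 0.0000
Node ud (S = 107.5): continuation = e^(−0.02)·[0.6808·0.0000 + 0.3192·8.6038] = 2.6919; exercise value = 0.0000 ≤ continuation, so V_ud = 2.6919
Node dd (S = 83.09): continuation = e^(−0.02)·[0.6808·8.6038 + 0.3192·29.3756] = 14.9324; exercise value = 16.9125 > continuation, so V_dd = 16.9125 (exercise)
Node u (S = 126.5): continuation = e^(−0.02)·[0.6808·0.0000 + 0.3192·2.6919] = 0.8422; exercise value = 0.0000 ≤ continuation, so V_u = 0.8422
Node d (S = 97.75): continuation = e^(−0.02)·[0.6808·2.6919 + 0.3192·16.9125] = 7.0878; exercise value = 2.2500 ≤ continuation, so V_d = 7.0878
Node 0 (S = 115): continuation = e^(−0.02)·[0.6808·0.8422 + 0.3192·7.0878] = 2.7796; exercise value = 0.0000 ≤ continuation, so V_0 = 2.7796

$2.78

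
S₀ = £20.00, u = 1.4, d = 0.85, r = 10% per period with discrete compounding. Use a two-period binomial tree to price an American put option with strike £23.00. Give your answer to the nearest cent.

£3.00

Risk-neutral probability p = (1 + 0.1 − 0.85)/(1.4 − 0.85) = 0.2500/0.5500 = 0.4545
Terminal stock prices: S_uu = 39.2, S_ud = 23.8, S_dd = 14.45
Terminal payoffs (K − S): max(-16.2, 0) = 0, max(-0.8, 0) = 0, max(8.55, 0) = 8.55
Node u (S = 28): continuation = 1/1.1·[0.4545·0.0000 + 0.5455·0.0000] = 0.0000; exercise value = 0.0000 ≤ continuation, so V_u = 0.0000
Node d (S = 17): continuation = 1/1.1·[0.4545·0.0000 + 0.5455·8.5500] = 4.2397; exercise value = 6.0000 > continuation, so V_d = 6.0000 (exercise)
Node 0 (S = 20): continuation = 1/1.1·[0.4545·0.0000 + 0.5455·6.0000] = 2.9752; exercise value = 3.0000 > continuation, so V_0 = 3.0000 (exercise)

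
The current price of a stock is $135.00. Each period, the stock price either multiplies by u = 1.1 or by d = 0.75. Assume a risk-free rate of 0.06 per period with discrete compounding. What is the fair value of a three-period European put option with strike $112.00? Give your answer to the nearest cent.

$0.90

Risk-neutral probability p = (1 + 0.06 − 0.75)/(1.1 − 0.75) = 0.3100/0.3500 = 0.8857
Terminal stock prices: S_uuu = 179.7, S_uud = 122.5, S_udd = 83.53, S_ddd = 56.95
Terminal payoffs (K − S): max(-67.69, 0) = 0, max(-10.51, 0) = 0, max(28.47, 0) = 28.47, max(55.05, 0) = 55.05
Node uu (S = 163.4): V_uu = 1/1.06·[0.8857·0.0000 + 0.1143·0.0000] = 0.0000
Node ud (S = 111.4): V_ud = 1/1.06·[0.8857·0.0000 + 0.1143·28.4688] = 3.0694
Node dd (S = 75.94): V_dd = 1/1.06·[0.8857·28.4688 + 0.1143·55.0469] = 29.7229
Node u (S = 148.5): V_u = 1/1.06·[0.8857·0.0000 + 0.1143·3.0694] = 0.3309
Node d (S = 101.2): V_d = 1/1.06·[0.8857·3.0694 + 0.1143·29.7229] = 5.7694
Node 0 (S = 135): V_0 = 1/1.06·[0.8857·0.3309 + 0.1143·5.7694] = 0.8986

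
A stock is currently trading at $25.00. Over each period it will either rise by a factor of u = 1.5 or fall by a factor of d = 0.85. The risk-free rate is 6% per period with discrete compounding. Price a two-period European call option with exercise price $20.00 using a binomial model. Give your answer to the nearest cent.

$7.99

Risk-neutral probability p = (1 + 0.06 − 0.85)/(1.5 − 0.85) = 0.2100/0.6500 = 0.3231
Terminal stock prices: S_uu = 56.25, S_ud = 31.88, S_dd = 18.06
Terminal payoffs (S − K): max(36.25, 0) = 36.25, max(11.88, 0) = 11.88, max(-1.938, 0) = 0
Node u (S = 37.5): V_u = 1/1.06·[0.3231·36.2500 + 0.6769·11.8750] = 18.6321
Node d (S = 21.25): V_d = 1/1.06·[0.3231·11.8750 + 0.6769·0.0000] = 3.6194
Node 0 (S = 25): V_0 = 1/1.06·[0.3231·18.6321 + 0.6769·3.6194] = 7.9902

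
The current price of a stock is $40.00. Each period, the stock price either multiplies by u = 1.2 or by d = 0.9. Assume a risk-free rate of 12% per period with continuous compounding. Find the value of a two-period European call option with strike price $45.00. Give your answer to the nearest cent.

Risk-neutral probability p = (e^0.12 − 0.9)/(1.2 − 0.9) = 0.2275/0.3000 = 0.7583
Terminal stock prices: S_uu = 57.6, S_ud = 43.2, S_dd = 32.4
Terminal payoffs (S − K): max(12.6, 0) = 12.6, max(-1.8, 0) = 0, max(-12.6, 0) = 0
Node u (S = 48): V_u = e^(−0.12)·[0.7583·12.6000 + 0.2417·0.0000] = 8.4744
Node d (S = 36): V_d = e^(−0.12)·[0.7583·0.0000 + 0.2417·0.0000] = 0.0000
Node 0 (S = 40): V_0 = e^(−0.12)·[0.7583·8.4744 + 0.2417·0.0000] = 5.6996

$5.70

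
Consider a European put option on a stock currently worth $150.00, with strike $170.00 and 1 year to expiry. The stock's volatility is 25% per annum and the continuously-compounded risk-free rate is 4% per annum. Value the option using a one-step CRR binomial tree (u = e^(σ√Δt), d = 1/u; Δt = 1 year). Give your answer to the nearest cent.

$24.60

CRR parameters: u = e^(σ√Δt) = e^(0.25·√1) = 1.2840, d = 1/u = 0.7788
Per-period rate: rΔt = 0.04·1 = 0.04, so R = e^0.04 = 1.0408
Risk-neutral probability p = (e^0.04 − 0.7788)/(1.2840 − 0.7788) = 0.2620/0.5052 = 0.5186
Terminal stock prices: S_u = 192.6, S_d = 116.8
Terminal payoffs (K − S): max(-22.6, 0) = 0, max(53.18, 0) = 53.18
Node 0 (S = 150): V_0 = e^(−0.04)·[0.5186·0.0000 + 0.4814·53.1799] = 24.5969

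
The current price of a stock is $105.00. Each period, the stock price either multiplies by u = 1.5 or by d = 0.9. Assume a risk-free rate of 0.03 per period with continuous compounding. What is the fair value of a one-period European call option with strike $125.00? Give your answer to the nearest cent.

$6.86

Risk-neutral probability p = (e^0.03 − 0.9)/(1.5 − 0.9) = 0.1305/0.6000 = 0.2174
Terminal stock prices: S_u = 157.5, S_d = 94.5
Terminal payoffs (S − K): max(32.5, 0) = 32.5, max(-30.5, 0) = 0
Node 0 (S = 105): V_0 = e^(−0.03)·[0.2174·32.5000 + 0.7826·0.0000] = 6.8574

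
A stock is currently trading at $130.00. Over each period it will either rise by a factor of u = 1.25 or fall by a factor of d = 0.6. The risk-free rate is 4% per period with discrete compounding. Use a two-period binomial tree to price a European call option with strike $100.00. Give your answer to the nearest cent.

$43.69

Risk-neutral probability p = (1 + 0.04 − 0.6)/(1.25 − 0.6) = 0.4400/0.6500 = 0.6769
Terminal stock prices: S_uu = 203.1, S_ud = 97.5, S_dd = 46.8
Terminal payoffs (S − K): max(103.1, 0) = 103.1, max(-2.5, 0) = 0, max(-53.2, 0) = 0
Node u (S = 162.5): V_u = 1/1.04·[0.6769·103.1250 + 0.3231·0.0000] = 67.1228
Node d (S = 78): V_d = 1/1.04·[0.6769·0.0000 + 0.3231·0.0000] = 0.0000
Node 0 (S = 130): V_0 = 1/1.04·[0.6769·67.1228 + 0.3231·0.0000] = 43.6894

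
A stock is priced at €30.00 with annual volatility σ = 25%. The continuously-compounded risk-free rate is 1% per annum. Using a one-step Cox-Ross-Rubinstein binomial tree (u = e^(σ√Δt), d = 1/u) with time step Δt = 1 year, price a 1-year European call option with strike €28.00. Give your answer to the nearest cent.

€4.77

CRR parameters: u = e^(σ√Δt) = e^(0.25·√1) = 1.2840, d = 1/u = 0.7788
Per-period rate: rΔt = 0.01·1 = 0.01, so R = e^0.01 = 1.0101
Risk-neutral probability p = (e^0.01 − 0.7788)/(1.2840 − 0.7788) = 0.2312/0.5052 = 0.4577
Terminal stock prices: S_u = 38.52, S_d = 23.36
Terminal payoffs (S − K): max(10.52, 0) = 10.52, max(-4.636, 0) = 0
Node 0 (S = 30): V_0 = e^(−0.01)·[0.4577·10.5208 + 0.5423·0.0000] = 4.7676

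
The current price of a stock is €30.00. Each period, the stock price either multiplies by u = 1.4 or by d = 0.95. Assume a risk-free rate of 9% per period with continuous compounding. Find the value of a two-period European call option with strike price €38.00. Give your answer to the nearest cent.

Risk-neutral probability p = (e^0.09 − 0.95)/(1.4 − 0.95) = 0.1442/0.4500 = 0.3204
Terminal stock prices: S_uu = 58.8, S_ud = 39.9, S_dd = 27.07
Terminal payoffs (S − K): max(20.8, 0) = 20.8, max(1.9, 0) = 1.9, max(-10.93, 0) = 0
Node u (S = 42): V_u = e^(−0.09)·[0.3204·20.8000 + 0.6796·1.9000] = 7.2706
Node d (S = 28.5): V_d = e^(−0.09)·[0.3204·1.9000 + 0.6796·0.0000] = 0.5563
Node 0 (S = 30): V_0 = e^(−0.09)·[0.3204·7.2706 + 0.6796·0.5563] = 2.4745

€2.47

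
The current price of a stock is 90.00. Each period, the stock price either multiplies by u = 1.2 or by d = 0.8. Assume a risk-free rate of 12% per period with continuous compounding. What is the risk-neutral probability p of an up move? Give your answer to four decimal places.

Risk-neutral probability p = (e^0.12 − 0.8)/(1.2 − 0.8) = 0.3275/0.4000 = 0.8187

p = 0.8187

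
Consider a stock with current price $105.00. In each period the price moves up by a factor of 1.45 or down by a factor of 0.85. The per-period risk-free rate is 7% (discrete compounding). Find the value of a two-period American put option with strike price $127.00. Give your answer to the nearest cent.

Risk-neutral probability p = (1 + 0.07 − 0.85)/(1.45 − 0.85) = 0.2200/0.6000 = 0.3667
Terminal stock prices: S_uu = 220.8, S_ud = 129.4, S_dd = 75.86
Terminal payoffs (K − S): max(-93.76, 0) = 0, max(-2.412, 0) = 0, max(51.14, 0) = 51.14
Node u (S = 152.2): continuation = 1/1.07·[0.3667·0.0000 + 0.6333·0.0000] = 0.0000; exercise value = 0.0000 ≤ continuation, so V_u = 0.0000
Node d (S = 89.25): continuation = 1/1.07·[0.3667·0.0000 + 0.6333·51.1375] = 30.2683; exercise value = 37.7500 > continuation, so V_d = 37.7500 (exercise)
Node 0 (S = 105): continuation = 1/1.07·[0.3667·0.0000 + 0.6333·37.7500] = 22.3442; exercise value = 22.0000 ≤ continuation, so V_0 = 22.3442

$22.34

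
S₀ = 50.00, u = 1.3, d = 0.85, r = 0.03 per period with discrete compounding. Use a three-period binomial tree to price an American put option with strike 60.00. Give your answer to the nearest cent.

11.91

Risk-neutral probability p = (1 + 0.03 − 0.85)/(1.3 − 0.85) = 0.1800/0.4500 = 0.4000
Terminal stock prices: S_uuu = 109.9, S_uud = 71.83, S_udd = 46.96, S_ddd = 30.71
Terminal payoffs (K − S): max(-49.85, 0) = 0, max(-11.83, 0) = 0, max(13.04, 0) = 13.04, max(29.29, 0) = 29.29
Node uu (S = 84.5): continuation = 1/1.03·[0.4000·0.0000 + 0.6000·0.0000] = 0.0000; exercise value = 0.0000 ≤ continuation, so V_uu = 0.0000
Node ud (S = 55.25): continuation = 1/1.03·[0.4000·0.0000 + 0.6000·13.0375] = 7.5947; exercise value = 4.7500 ≤ continuation, so V_ud = 7.5947
Node dd (S = 36.12): continuation = 1/1.03·[0.4000·13.0375 + 0.6000·29.2938] = 22.1274; exercise value = 23.8750 > continuation, so V_dd = 23.8750 (exercise)
Node u (S = 65): continuation = 1/1.03·[0.4000·0.0000 + 0.6000·7.5947] = 4.4241; exercise value = 0.0000 ≤ continuation, so V_u = 4.4241
Node d (S = 42.5): continuation = 1/1.03·[0.4000·7.5947 + 0.6000·23.8750] = 16.8571; exercise value = 17.5000 > continuation, so V_d = 17.5000 (exercise)
Node 0 (S = 50): continuation = 1/1.03·[0.4000·4.4241 + 0.6000·17.5000] = 11.9123; exercise value = 10.0000 ≤ continuation, so V_0 = 11.9123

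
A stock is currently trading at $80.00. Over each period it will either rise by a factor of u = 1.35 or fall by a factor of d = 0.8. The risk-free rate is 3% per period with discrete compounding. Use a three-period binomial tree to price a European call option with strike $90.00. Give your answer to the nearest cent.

Risk-neutral probability p = (1 + 0.03 − 0.8)/(1.35 − 0.8) = 0.2300/0.5500 = 0.4182
Terminal stock prices: S_uuu = 196.8, S_uud = 116.6, S_udd = 69.12, S_ddd = 40.96
Terminal payoffs (S − K): max(106.8, 0) = 106.8, max(26.64, 0) = 26.64, max(-20.88, 0) = 0, max(-49.04, 0) = 0
Node uu (S = 145.8): V_uu = 1/1.03·[0.4182·106.8300 + 0.5818·26.6400] = 58.4214
Node ud (S = 86.4): V_ud = 1/1.03·[0.4182·26.6400 + 0.5818·0.0000] = 10.8159
Node dd (S = 51.2): V_dd = 1/1.03·[0.4182·0.0000 + 0.5818·0.0000] = 0.0000
Node u (S = 108): V_u = 1/1.03·[0.4182·58.4214 + 0.5818·10.8159] = 29.8288
Node d (S = 64): V_d = 1/1.03·[0.4182·10.8159 + 0.5818·0.0000] = 4.3913
Node 0 (S = 80): V_0 = 1/1.03·[0.4182·29.8288 + 0.5818·4.3913] = 14.5910

$14.59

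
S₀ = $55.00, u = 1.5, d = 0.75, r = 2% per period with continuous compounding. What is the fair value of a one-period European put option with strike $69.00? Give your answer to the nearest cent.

Risk-neutral probability p = (e^0.02 − 0.75)/(1.5 − 0.75) = 0.2702/0.7500 = 0.3603
Terminal stock prices: S_u = 82.5, S_d = 41.25
Terminal payoffs (K − S): max(-13.5, 0) = 0, max(27.75, 0) = 27.75
Node 0 (S = 55): V_0 = e^(−0.02)·[0.3603·0.0000 + 0.6397·27.7500] = 17.4010

$17.40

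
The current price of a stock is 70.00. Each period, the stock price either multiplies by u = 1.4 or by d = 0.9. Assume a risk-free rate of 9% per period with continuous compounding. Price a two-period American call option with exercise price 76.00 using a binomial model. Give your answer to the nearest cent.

12.55

Risk-neutral probability p = (e^0.09 − 0.9)/(1.4 − 0.9) = 0.1942/0.5000 = 0.3883
Terminal stock prices: S_uu = 137.2, S_ud = 88.2, S_dd = 56.7
Terminal payoffs (S − K): max(61.2, 0) = 61.2, max(12.2, 0) = 12.2, max(-19.3, 0) = 0
Node u (S = 98): continuation = e^(−0.09)·[0.3883·61.2000 + 0.6117·12.2000] = 28.5412; exercise value = 22.0000 ≤ continuation, so V_u = 28.5412
Node d (S = 63): continuation = e^(−0.09)·[0.3883·12.2000 + 0.6117·0.0000] = 4.3301; exercise value = 0.0000 ≤ continuation, so V_d = 4.3301
Node 0 (S = 70): continuation = e^(−0.09)·[0.3883·28.5412 + 0.6117·4.3301] = 12.5505; exercise value = 0.0000 ≤ continuation, so V_0 = 12.5505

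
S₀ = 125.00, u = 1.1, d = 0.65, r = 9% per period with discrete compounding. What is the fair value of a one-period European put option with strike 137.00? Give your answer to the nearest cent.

Risk-neutral probability p = (1 + 0.09 − 0.65)/(1.1 − 0.65) = 0.4400/0.4500 = 0.9778
Terminal stock prices: S_u = 137.5, S_d = 81.25
Terminal payoffs (K − S): max(-0.5, 0) = 0, max(55.75, 0) = 55.75
Node 0 (S = 125): V_0 = 1/1.09·[0.9778·0.0000 + 0.0222·55.7500] = 1.1366

1.14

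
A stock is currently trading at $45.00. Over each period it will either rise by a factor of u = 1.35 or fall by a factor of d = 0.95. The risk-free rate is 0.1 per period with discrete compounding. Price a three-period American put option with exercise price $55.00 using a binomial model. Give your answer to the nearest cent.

$10.00

Risk-neutral probability p = (1 + 0.1 − 0.95)/(1.35 − 0.95) = 0.1500/0.4000 = 0.3750
Terminal stock prices: S_uuu = 110.7, S_uud = 77.91, S_udd = 54.83, S_ddd = 38.58
Terminal payoffs (K − S): max(-55.72, 0) = 0, max(-22.91, 0) = 0, max(0.1731, 0) = 0.1731, max(16.42, 0) = 16.42
Node uu (S = 82.01): continuation = 1/1.1·[0.3750·0.0000 + 0.6250·0.0000] = 0.0000; exercise value = 0.0000 ≤ continuation, so V_uu = 0.0000
Node ud (S = 57.71): continuation = 1/1.1·[0.3750·0.0000 + 0.6250·0.1731] = 0.0984; exercise value = 0.0000 ≤ continuation, so V_ud = 0.0984
Node dd (S = 40.61): continuation = 1/1.1·[0.3750·0.1731 + 0.6250·16.4181] = 9.3875; exercise value = 14.3875 > continuation, so V_dd = 14.3875 (exercise)
Node u (S = 60.75): continuation = 1/1.1·[0.3750·0.0000 + 0.6250·0.0984] = 0.0559; exercise value = 0.0000 ≤ continuation, so V_u = 0.0559
Node d (S = 42.75): continuation = 1/1.1·[0.3750·0.0984 + 0.6250·14.3875] = 8.2082; exercise value = 12.2500 > continuation, so V_d = 12.2500 (exercise)
Node 0 (S = 45): continuation = 1/1.1·[0.3750·0.0559 + 0.6250·12.2500] = 6.9793; exercise value = 10.0000 > continuation, so V_0 = 10.0000 (exercise)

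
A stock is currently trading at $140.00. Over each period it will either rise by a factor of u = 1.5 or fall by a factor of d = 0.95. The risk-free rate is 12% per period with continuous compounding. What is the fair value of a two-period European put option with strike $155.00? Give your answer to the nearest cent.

Risk-neutral probability p = (e^0.12 − 0.95)/(1.5 − 0.95) = 0.1775/0.5500 = 0.3227
Terminal stock prices: S_uu = 315, S_ud = 199.5, S_dd = 126.3
Terminal payoffs (K − S): max(-160, 0) = 0, max(-44.5, 0) = 0, max(28.65, 0) = 28.65
Node u (S = 210): V_u = e^(−0.12)·[0.3227·0.0000 + 0.6773·0.0000] = 0.0000
Node d (S = 133): V_d = e^(−0.12)·[0.3227·0.0000 + 0.6773·28.6500] = 17.2098
Node 0 (S = 140): V_0 = e^(−0.12)·[0.3227·0.0000 + 0.6773·17.2098] = 10.3378

$10.34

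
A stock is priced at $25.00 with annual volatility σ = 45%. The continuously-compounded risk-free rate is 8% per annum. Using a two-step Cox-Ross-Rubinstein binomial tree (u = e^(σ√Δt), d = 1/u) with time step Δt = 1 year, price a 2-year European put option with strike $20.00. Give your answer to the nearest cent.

CRR parameters: u = e^(σ√Δt) = e^(0.45·√1) = 1.5683, d = 1/u = 0.6376
Per-period rate: rΔt = 0.08·1 = 0.08, so R = e^0.08 = 1.0833
Risk-neutral probability p = (e^0.08 − 0.6376)/(1.5683 − 0.6376) = 0.4457/0.9307 = 0.4789
Terminal stock prices: S_uu = 61.49, S_ud = 25, S_dd = 10.16
Terminal payoffs (K − S): max(-41.49, 0) = 0, max(-5, 0) = 0, max(9.836, 0) = 9.836
Node u (S = 39.21): V_u = e^(−0.08)·[0.4789·0.0000 + 0.5211·0.0000] = 0.0000
Node d (S = 15.94): V_d = e^(−0.08)·[0.4789·0.0000 + 0.5211·9.8358] = 4.7318
Node 0 (S = 25): V_0 = e^(−0.08)·[0.4789·0.0000 + 0.5211·4.7318] = 2.2764

$2.28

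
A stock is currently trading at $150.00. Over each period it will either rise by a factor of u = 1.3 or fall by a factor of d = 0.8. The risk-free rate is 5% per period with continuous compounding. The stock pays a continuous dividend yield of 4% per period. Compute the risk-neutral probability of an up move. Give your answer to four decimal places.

Per-period risk-free factor R = e^0.05 = 1.0513; dividend-adjusted growth = e^(0.05−0.04) = 1.0101.
Risk-neutral probability p = (1.0101 − 0.8)/(1.3 − 0.8) = 0.2101/0.5000 = 0.4201

p = 0.4201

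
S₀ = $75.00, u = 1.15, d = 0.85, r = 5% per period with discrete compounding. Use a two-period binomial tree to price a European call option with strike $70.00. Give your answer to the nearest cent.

$13.10

Risk-neutral probability p = (1 + 0.05 − 0.85)/(1.15 − 0.85) = 0.2000/0.3000 = 0.6667
Terminal stock prices: S_uu = 99.19, S_ud = 73.31, S_dd = 54.19
Terminal payoffs (S − K): max(29.19, 0) = 29.19, max(3.312, 0) = 3.312, max(-15.81, 0) = 0
Node u (S = 86.25): V_u = 1/1.05·[0.6667·29.1875 + 0.3333·3.3125] = 19.5833
Node d (S = 63.75): V_d = 1/1.05·[0.6667·3.3125 + 0.3333·0.0000] = 2.1032
Node 0 (S = 75): V_0 = 1/1.05·[0.6667·19.5833 + 0.3333·2.1032] = 13.1015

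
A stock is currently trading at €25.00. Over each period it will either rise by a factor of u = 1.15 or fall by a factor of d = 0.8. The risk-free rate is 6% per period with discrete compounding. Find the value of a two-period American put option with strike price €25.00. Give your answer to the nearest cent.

€1.55

Risk-neutral probability p = (1 + 0.06 − 0.8)/(1.15 − 0.8) = 0.2600/0.3500 = 0.7429
Terminal stock prices: S_uu = 33.06, S_ud = 23, S_dd = 16
Terminal payoffs (K − S): max(-8.062, 0) = 0, max(2, 0) = 2, max(9, 0) = 9
Node u (S = 28.75): continuation = 1/1.06·[0.7429·0.0000 + 0.2571·2.0000] = 0.4852; exercise value = 0.0000 ≤ continuation, so V_u = 0.4852
Node d (S = 20): continuation = 1/1.06·[0.7429·2.0000 + 0.2571·9.0000] = 3.5849; exercise value = 5.0000 > continuation, so V_d = 5.0000 (exercise)
Node 0 (S = 25): continuation = 1/1.06·[0.7429·0.4852 + 0.2571·5.0000] = 1.5530; exercise value = 0.0000 ≤ continuation, so V_0 = 1.5530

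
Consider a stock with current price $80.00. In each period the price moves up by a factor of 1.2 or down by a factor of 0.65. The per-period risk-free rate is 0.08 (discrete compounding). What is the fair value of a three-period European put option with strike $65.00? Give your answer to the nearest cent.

Risk-neutral probability p = (1 + 0.08 − 0.65)/(1.2 − 0.65) = 0.4300/0.5500 = 0.7818
Terminal stock prices: S_uuu = 138.2, S_uud = 74.88, S_udd = 40.56, S_ddd = 21.97
Terminal payoffs (K − S): max(-73.24, 0) = 0, max(-9.88, 0) = 0, max(24.44, 0) = 24.44, max(43.03, 0) = 43.03
Node uu (S = 115.2): V_uu = 1/1.08·[0.7818·0.0000 + 0.2182·0.0000] = 0.0000
Node ud (S = 62.4): V_ud = 1/1.08·[0.7818·0.0000 + 0.2182·24.4400] = 4.9374
Node dd (S = 33.8): V_dd = 1/1.08·[0.7818·24.4400 + 0.2182·43.0300] = 26.3852
Node u (S = 96): V_u = 1/1.08·[0.7818·0.0000 + 0.2182·4.9374] = 0.9974
Node d (S = 52): V_d = 1/1.08·[0.7818·4.9374 + 0.2182·26.3852] = 8.9045
Node 0 (S = 80): V_0 = 1/1.08·[0.7818·0.9974 + 0.2182·8.9045] = 2.5210

$2.52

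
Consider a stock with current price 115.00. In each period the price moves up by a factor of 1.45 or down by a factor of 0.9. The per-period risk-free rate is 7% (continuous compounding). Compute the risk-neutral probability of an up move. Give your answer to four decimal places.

Risk-neutral probability p = (e^0.07 − 0.9)/(1.45 − 0.9) = 0.1725/0.5500 = 0.3137

p = 0.3137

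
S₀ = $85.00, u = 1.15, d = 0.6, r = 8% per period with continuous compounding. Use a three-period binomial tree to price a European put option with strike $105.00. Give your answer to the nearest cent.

$10.55

Risk-neutral probability p = (e^0.08 − 0.6)/(1.15 − 0.6) = 0.4833/0.5500 = 0.8787
Terminal stock prices: S_uuu = 129.3, S_uud = 67.45, S_udd = 35.19, S_ddd = 18.36
Terminal payoffs (K − S): max(-24.27, 0) = 0, max(37.55, 0) = 37.55, max(69.81, 0) = 69.81, max(86.64, 0) = 86.64
Node uu (S = 112.4): V_uu = e^(−0.08)·[0.8787·0.0000 + 0.1213·37.5525] = 4.2048
Node ud (S = 58.65): V_ud = e^(−0.08)·[0.8787·37.5525 + 0.1213·69.8100] = 38.2772
Node dd (S = 30.6): V_dd = e^(−0.08)·[0.8787·69.8100 + 0.1213·86.6400] = 66.3272
Node u (S = 97.75): V_u = e^(−0.08)·[0.8787·4.2048 + 0.1213·38.2772] = 7.6966
Node d (S = 51): V_d = e^(−0.08)·[0.8787·38.2772 + 0.1213·66.3272] = 38.4751
Node 0 (S = 85): V_0 = e^(−0.08)·[0.8787·7.6966 + 0.1213·38.4751] = 10.5511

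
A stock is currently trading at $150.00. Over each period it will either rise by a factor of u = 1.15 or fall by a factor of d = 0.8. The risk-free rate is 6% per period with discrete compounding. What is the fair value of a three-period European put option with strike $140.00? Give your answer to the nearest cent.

Risk-neutral probability p = (1 + 0.06 − 0.8)/(1.15 − 0.8) = 0.2600/0.3500 = 0.7429
Terminal stock prices: S_uuu = 228.1, S_uud = 158.7, S_udd = 110.4, S_ddd = 76.8
Terminal payoffs (K − S): max(-88.13, 0) = 0, max(-18.7, 0) = 0, max(29.6, 0) = 29.6, max(63.2, 0) = 63.2
Node uu (S = 198.4): V_uu = 1/1.06·[0.7429·0.0000 + 0.2571·0.0000] = 0.0000
Node ud (S = 138): V_ud = 1/1.06·[0.7429·0.0000 + 0.2571·29.6000] = 7.1806
Node dd (S = 96): V_dd = 1/1.06·[0.7429·29.6000 + 0.2571·63.2000] = 36.0755
Node u (S = 172.5): V_u = 1/1.06·[0.7429·0.0000 + 0.2571·7.1806] = 1.7419
Node d (S = 120): V_d = 1/1.06·[0.7429·7.1806 + 0.2571·36.0755] = 13.7837
Node 0 (S = 150): V_0 = 1/1.06·[0.7429·1.7419 + 0.2571·13.7837] = 4.5645

$4.56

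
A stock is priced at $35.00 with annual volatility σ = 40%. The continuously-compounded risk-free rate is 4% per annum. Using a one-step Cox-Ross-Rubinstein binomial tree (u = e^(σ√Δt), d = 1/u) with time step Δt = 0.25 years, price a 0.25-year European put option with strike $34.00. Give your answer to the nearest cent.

$2.78

CRR parameters: u = e^(σ√Δt) = e^(0.4·√0.25) = 1.2214, d = 1/u = 0.8187
Per-period rate: rΔt = 0.04·0.25 = 0.01, so R = e^0.01 = 1.0101
Risk-neutral probability p = (e^0.01 − 0.8187)/(1.2214 − 0.8187) = 0.1913/0.4027 = 0.4751
Terminal stock prices: S_u = 42.75, S_d = 28.66
Terminal payoffs (K − S): max(-8.749, 0) = 0, max(5.344, 0) = 5.344
Node 0 (S = 35): V_0 = e^(−0.01)·[0.4751·0.0000 + 0.5249·5.3444] = 2.7772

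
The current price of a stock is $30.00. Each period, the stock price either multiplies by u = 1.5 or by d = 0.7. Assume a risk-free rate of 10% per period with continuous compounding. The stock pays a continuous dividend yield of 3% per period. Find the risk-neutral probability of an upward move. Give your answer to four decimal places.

Per-period risk-free factor R = e^0.1 = 1.1052; dividend-adjusted growth = e^(0.1−0.03) = 1.0725.
Risk-neutral probability p = (1.0725 − 0.7)/(1.5 − 0.7) = 0.3725/0.8000 = 0.4656

p = 0.4656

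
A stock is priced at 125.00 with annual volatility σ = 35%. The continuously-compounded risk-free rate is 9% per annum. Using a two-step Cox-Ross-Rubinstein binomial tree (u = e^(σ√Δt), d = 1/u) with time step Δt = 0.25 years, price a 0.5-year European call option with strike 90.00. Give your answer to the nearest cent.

39.38

CRR parameters: u = e^(σ√Δt) = e^(0.35·√0.25) = 1.1912, d = 1/u = 0.8395
Per-period rate: rΔt = 0.09·0.25 = 0.0225, so R = e^0.0225 = 1.0228
Risk-neutral probability p = (e^0.0225 − 0.8395)/(1.1912 − 0.8395) = 0.1833/0.3518 = 0.5210
Terminal stock prices: S_uu = 177.4, S_ud = 125, S_dd = 88.09
Terminal payoffs (S − K): max(87.38, 0) = 87.38, max(35, 0) = 35, max(-1.914, 0) = 0
Node u (S = 148.9): V_u = e^(−0.0225)·[0.5210·87.3834 + 0.4790·35.0000] = 60.9082
Node d (S = 104.9): V_d = e^(−0.0225)·[0.5210·35.0000 + 0.4790·0.0000] = 17.8308
Node 0 (S = 125): V_0 = e^(−0.0225)·[0.5210·60.9082 + 0.4790·17.8308] = 39.3800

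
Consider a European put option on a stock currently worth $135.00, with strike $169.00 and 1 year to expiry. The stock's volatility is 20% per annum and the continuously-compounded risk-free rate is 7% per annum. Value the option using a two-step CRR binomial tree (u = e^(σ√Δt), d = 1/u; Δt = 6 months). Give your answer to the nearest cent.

CRR parameters: u = e^(σ√Δt) = e^(0.2·√0.5) = 1.1519, d = 1/u = 0.8681
Per-period rate: rΔt = 0.07·0.5 = 0.035, so R = e^0.035 = 1.0356
Risk-neutral probability p = (e^0.035 − 0.8681)/(1.1519 − 0.8681) = 0.1675/0.2838 = 0.5902
Terminal stock prices: S_uu = 179.1, S_ud = 135, S_dd = 101.7
Terminal payoffs (K − S): max(-10.13, 0) = 0, max(34, 0) = 34, max(67.26, 0) = 67.26
Node u (S = 155.5): V_u = e^(−0.035)·[0.5902·0.0000 + 0.4098·34.0000] = 13.4533
Node d (S = 117.2): V_d = e^(−0.035)·[0.5902·34.0000 + 0.4098·67.2588] = 45.9907
Node 0 (S = 135): V_0 = e^(−0.035)·[0.5902·13.4533 + 0.4098·45.9907] = 25.8652

$25.87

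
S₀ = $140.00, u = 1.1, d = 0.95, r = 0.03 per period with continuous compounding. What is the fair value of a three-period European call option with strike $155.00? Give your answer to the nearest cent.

Risk-neutral probability p = (e^0.03 − 0.95)/(1.1 − 0.95) = 0.0805/0.1500 = 0.5364
Terminal stock prices: S_uuu = 186.3, S_uud = 160.9, S_udd = 139, S_ddd = 120
Terminal payoffs (S − K): max(31.34, 0) = 31.34, max(5.93, 0) = 5.93, max(-16.02, 0) = 0, max(-34.97, 0) = 0
Node uu (S = 169.4): V_uu = e^(−0.03)·[0.5364·31.3400 + 0.4636·5.9300] = 18.9809
Node ud (S = 146.3): V_ud = e^(−0.03)·[0.5364·5.9300 + 0.4636·0.0000] = 3.0866
Node dd (S = 126.3): V_dd = e^(−0.03)·[0.5364·0.0000 + 0.4636·0.0000] = 0.0000
Node u (S = 154): V_u = e^(−0.03)·[0.5364·18.9809 + 0.4636·3.0866] = 11.2686
Node d (S = 133): V_d = e^(−0.03)·[0.5364·3.0866 + 0.4636·0.0000] = 1.6066
Node 0 (S = 140): V_0 = e^(−0.03)·[0.5364·11.2686 + 0.4636·1.6066] = 6.5883

$6.59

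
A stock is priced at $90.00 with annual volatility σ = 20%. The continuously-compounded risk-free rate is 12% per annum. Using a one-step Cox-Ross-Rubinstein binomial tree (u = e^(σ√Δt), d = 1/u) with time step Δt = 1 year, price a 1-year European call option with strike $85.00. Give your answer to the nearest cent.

CRR parameters: u = e^(σ√Δt) = e^(0.2·√1) = 1.2214, d = 1/u = 0.8187
Per-period rate: rΔt = 0.12·1 = 0.12, so R = e^0.12 = 1.1275
Risk-neutral probability p = (e^0.12 − 0.8187)/(1.2214 − 0.8187) = 0.3088/0.4027 = 0.7668
Terminal stock prices: S_u = 109.9, S_d = 73.69
Terminal payoffs (S − K): max(24.93, 0) = 24.93, max(-11.31, 0) = 0
Node 0 (S = 90): V_0 = e^(−0.12)·[0.7668·24.9262 + 0.2332·0.0000] = 16.9520

$16.95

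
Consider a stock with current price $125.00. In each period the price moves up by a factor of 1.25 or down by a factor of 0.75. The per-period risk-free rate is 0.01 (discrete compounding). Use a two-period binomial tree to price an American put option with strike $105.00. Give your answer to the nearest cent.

Risk-neutral probability p = (1 + 0.01 − 0.75)/(1.25 − 0.75) = 0.2600/0.5000 = 0.5200
Terminal stock prices: S_uu = 195.3, S_ud = 117.2, S_dd = 70.31
Terminal payoffs (K − S): max(-90.31, 0) = 0, max(-12.19, 0) = 0, max(34.69, 0) = 34.69
Node u (S = 156.2): continuation = 1/1.01·[0.5200·0.0000 + 0.4800·0.0000] = 0.0000; exercise value = 0.0000 ≤ continuation, so V_u = 0.0000
Node d (S = 93.75): continuation = 1/1.01·[0.5200·0.0000 + 0.4800·34.6875] = 16.4851; exercise value = 11.2500 ≤ continuation, so V_d = 16.4851
Node 0 (S = 125): continuation = 1/1.01·[0.5200·0.0000 + 0.4800·16.4851] = 7.8345; exercise value = 0.0000 ≤ continuation, so V_0 = 7.8345

$7.83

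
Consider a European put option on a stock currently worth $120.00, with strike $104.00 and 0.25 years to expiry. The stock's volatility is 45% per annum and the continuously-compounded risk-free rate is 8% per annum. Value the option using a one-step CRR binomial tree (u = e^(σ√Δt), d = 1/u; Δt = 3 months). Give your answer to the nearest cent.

$4.10

CRR parameters: u = e^(σ√Δt) = e^(0.45·√0.25) = 1.2523, d = 1/u = 0.7985
Per-period rate: rΔt = 0.08·0.25 = 0.02, so R = e^0.02 = 1.0202
Risk-neutral probability p = (e^0.02 − 0.7985)/(1.2523 − 0.7985) = 0.2217/0.4538 = 0.4885
Terminal stock prices: S_u = 150.3, S_d = 95.82
Terminal payoffs (K − S): max(-46.28, 0) = 0, max(8.178, 0) = 8.178
Node 0 (S = 120): V_0 = e^(−0.02)·[0.4885·0.0000 + 0.5115·8.1781] = 4.1002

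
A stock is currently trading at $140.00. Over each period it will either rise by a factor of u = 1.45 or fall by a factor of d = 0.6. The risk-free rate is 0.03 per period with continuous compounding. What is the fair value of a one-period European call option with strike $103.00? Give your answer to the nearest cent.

Risk-neutral probability p = (e^0.03 − 0.6)/(1.45 − 0.6) = 0.4305/0.8500 = 0.5064
Terminal stock prices: S_u = 203, S_d = 84
Terminal payoffs (S − K): max(100, 0) = 100, max(-19, 0) = 0
Node 0 (S = 140): V_0 = e^(−0.03)·[0.5064·100.0000 + 0.4936·0.0000] = 49.1450

$49.15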